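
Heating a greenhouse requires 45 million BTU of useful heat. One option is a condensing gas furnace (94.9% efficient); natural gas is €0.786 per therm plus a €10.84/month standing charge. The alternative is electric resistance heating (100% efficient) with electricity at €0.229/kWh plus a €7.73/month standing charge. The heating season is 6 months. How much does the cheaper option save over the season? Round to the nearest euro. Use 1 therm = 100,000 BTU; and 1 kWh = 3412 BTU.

Heat load = 45 × 10⁶ BTU = 45,000,000 BTU
Gas: input = 45,000,000 / 0.949 = 47,418,335 BTU = 474.2 therm → 474.2 × €0.786 = €372.71; + 6 × €10.84 standing = €437.75
Electric: 45,000,000 BTU / 3412 = 13,190 kWh → × €0.229 = €3,020.22; + 6 × €7.73 standing = €3,066.60
Difference = |€437.75 − €3,066.60| = €2,628.85 ≈ €2629

€2629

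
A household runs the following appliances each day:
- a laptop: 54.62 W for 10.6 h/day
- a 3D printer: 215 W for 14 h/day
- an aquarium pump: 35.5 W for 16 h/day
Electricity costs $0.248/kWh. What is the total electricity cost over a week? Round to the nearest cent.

$7.22

laptop: 54.62 W × 10.6 h × 7 d = 4,053 Wh = 4.053 kWh
3D printer: 215 W × 14 h × 7 d = 21,070 Wh = 21.07 kWh
aquarium pump: 35.5 W × 16 h × 7 d = 3,976 Wh = 3.976 kWh
Total energy = 4.053 + 21.07 + 3.976 = 29.1 kWh
Cost = 29.1 kWh × $0.248 = $7.22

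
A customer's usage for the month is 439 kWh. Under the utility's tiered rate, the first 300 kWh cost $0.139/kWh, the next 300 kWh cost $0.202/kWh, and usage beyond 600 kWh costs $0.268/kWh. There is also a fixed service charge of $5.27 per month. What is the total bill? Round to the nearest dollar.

First 300 kWh × $0.139 = $41.70
Next 139 kWh × $0.202 = $28.08
Remaining tier: 0 kWh (not reached)
Energy charge = $69.78; + service $5.27 = $75.05 ≈ $75

$75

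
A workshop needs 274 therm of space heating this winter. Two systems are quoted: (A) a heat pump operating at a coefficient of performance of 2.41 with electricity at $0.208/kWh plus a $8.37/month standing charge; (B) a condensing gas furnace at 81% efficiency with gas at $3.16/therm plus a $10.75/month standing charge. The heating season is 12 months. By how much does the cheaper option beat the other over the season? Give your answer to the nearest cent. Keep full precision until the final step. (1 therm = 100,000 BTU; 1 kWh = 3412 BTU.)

Heat load = 274 therm × 100,000 = 27,400,000 BTU
Gas: input = 27,400,000 / 0.81 = 33,827,160 BTU = 338.3 therm → 338.3 × $3.16 = $1,068.94; + 12 × $10.75 standing = $1,197.94
Heat pump: 27,400,000 BTU / 3412 = 8,030 kWh heat; / 2.41 = 3,332 kWh in → × $0.208 = $693.09; + 12 × $8.37 standing = $793.53
Difference = |$1,197.94 − $793.53| = $404.41

$404.41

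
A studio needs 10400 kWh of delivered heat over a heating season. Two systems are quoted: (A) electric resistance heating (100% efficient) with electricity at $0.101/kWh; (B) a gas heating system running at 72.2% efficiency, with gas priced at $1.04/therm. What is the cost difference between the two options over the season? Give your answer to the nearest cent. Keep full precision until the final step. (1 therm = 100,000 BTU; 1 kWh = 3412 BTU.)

Heat load = 10400 kWh × 3412 = 35,484,800 BTU
Gas: input = 35,484,800 / 0.722 = 49,147,922 BTU = 491.5 therm → 491.5 × $1.04 = $511.14
Electric: 35,484,800 BTU / 3412 = 10,400 kWh → × $0.101 = $1,050.40
Difference = |$511.14 − $1,050.40| = $539.26

$539.26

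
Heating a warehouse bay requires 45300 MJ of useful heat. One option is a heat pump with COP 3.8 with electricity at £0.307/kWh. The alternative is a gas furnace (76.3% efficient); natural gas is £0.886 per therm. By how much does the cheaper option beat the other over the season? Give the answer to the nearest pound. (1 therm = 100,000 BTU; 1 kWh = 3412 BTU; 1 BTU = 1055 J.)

Heat load = 45300 MJ = 45,300,000,000 J / 1055 = 42,938,389 BTU
Gas: input = 42,938,389 / 0.763 = 56,275,739 BTU = 562.8 therm → 562.8 × £0.886 = £498.60
Heat pump: 42,938,389 BTU / 3412 = 12,580 kWh heat; / 3.8 = 3,312 kWh in → × £0.307 = £1,016.70
Difference = |£498.60 − £1,016.70| = £518.09 ≈ £518

£518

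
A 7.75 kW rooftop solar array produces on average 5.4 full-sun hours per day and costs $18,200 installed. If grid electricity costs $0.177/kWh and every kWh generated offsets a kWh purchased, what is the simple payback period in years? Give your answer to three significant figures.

6.73 years

Daily generation = 7.75 kW × 5.4 h = 41.85 kWh
Annual generation = 41.85 × 365 = 15275 kWh
Annual savings = 15275 × $0.177 = $2,703.72
Payback = $18,200 / $2,703.72 = 6.73 years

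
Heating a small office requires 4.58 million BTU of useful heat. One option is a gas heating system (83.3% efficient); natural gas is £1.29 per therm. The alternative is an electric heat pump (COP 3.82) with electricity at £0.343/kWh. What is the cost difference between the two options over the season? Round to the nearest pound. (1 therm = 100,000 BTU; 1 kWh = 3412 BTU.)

Heat load = 4.58 × 10⁶ BTU = 4,580,000 BTU
Gas: input = 4,580,000 / 0.833 = 5,498,199 BTU = 54.98 therm → 54.98 × £1.29 = £70.93
Heat pump: 4,580,000 BTU / 3412 = 1,342 kWh heat; / 3.82 = 351.4 kWh in → × £0.343 = £120.53
Difference = |£70.93 − £120.53| = £49.60 ≈ £50

£50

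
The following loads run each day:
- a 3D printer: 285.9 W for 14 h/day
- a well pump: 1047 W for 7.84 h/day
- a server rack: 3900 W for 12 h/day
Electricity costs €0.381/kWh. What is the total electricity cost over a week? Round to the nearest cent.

3D printer: 285.9 W × 14 h × 7 d = 28,018 Wh = 28.02 kWh
well pump: 1047 W × 7.84 h × 7 d = 57,459 Wh = 57.46 kWh
server rack: 3900 W × 12 h × 7 d = 327,600 Wh = 327.6 kWh
Total energy = 28.02 + 57.46 + 327.6 = 413.1 kWh
Cost = 413.1 kWh × €0.381 = €157.38

€157.38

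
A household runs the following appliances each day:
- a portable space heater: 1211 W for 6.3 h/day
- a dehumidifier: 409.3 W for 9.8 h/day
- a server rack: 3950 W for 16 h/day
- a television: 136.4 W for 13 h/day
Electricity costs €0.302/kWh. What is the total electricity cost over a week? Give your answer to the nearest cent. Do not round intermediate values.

portable space heater: 1211 W × 6.3 h × 7 d = 53,405 Wh = 53.41 kWh
dehumidifier: 409.3 W × 9.8 h × 7 d = 28,078 Wh = 28.08 kWh
server rack: 3950 W × 16 h × 7 d = 442,400 Wh = 442.4 kWh
television: 136.4 W × 13 h × 7 d = 12,412 Wh = 12.41 kWh
Total energy = 53.41 + 28.08 + 442.4 + 12.41 = 536.3 kWh
Cost = 536.3 kWh × €0.302 = €161.96

€161.96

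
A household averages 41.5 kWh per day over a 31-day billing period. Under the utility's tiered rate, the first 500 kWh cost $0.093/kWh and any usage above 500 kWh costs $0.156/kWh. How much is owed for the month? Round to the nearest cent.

Usage = 41.5 kWh/day × 31 days = 1286.5 kWh
First 500 kWh × $0.093 = $46.50
Remaining 786.5 kWh × $0.156 = $122.69
Total = $169.19

$169.19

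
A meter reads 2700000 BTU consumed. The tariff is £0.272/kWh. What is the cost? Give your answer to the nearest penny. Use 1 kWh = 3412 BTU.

2700000 BTU × (0.00029308 kWh/BTU) = 791.3 kWh
Cost = 791.3 kWh × £0.272/kWh = £215.24

£215.24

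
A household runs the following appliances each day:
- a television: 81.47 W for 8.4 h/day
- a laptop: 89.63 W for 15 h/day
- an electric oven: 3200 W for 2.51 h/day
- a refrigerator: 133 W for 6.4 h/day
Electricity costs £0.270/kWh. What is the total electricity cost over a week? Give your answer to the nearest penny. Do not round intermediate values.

television: 81.47 W × 8.4 h × 7 d = 4,790 Wh = 4.79 kWh
laptop: 89.63 W × 15 h × 7 d = 9,411 Wh = 9.411 kWh
electric oven: 3200 W × 2.51 h × 7 d = 56,224 Wh = 56.22 kWh
refrigerator: 133 W × 6.4 h × 7 d = 5,958 Wh = 5.958 kWh
Total energy = 4.79 + 9.411 + 56.22 + 5.958 = 76.38 kWh
Cost = 76.38 kWh × £0.270 = £20.62

£20.62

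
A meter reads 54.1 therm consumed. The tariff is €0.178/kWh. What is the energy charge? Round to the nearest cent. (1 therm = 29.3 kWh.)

€282.15

54.1 therm × (29.3 kWh/therm) = 1,585 kWh
Cost = 1,585 kWh × €0.178/kWh = €282.15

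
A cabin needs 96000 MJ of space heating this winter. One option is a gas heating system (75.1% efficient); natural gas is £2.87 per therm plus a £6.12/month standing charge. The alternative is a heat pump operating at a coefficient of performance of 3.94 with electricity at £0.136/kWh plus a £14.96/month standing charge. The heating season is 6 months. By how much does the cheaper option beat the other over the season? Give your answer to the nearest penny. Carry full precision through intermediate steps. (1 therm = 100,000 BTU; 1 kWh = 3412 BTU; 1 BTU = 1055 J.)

£2503.85

Heat load = 96000 MJ = 96,000,000,000 J / 1055 = 90,995,261 BTU
Gas: input = 90,995,261 / 0.751 = 121,165,460 BTU = 1,212 therm → 1,212 × £2.87 = £3,477.45; + 6 × £6.12 standing = £3,514.17
Heat pump: 90,995,261 BTU / 3412 = 26,670 kWh heat; / 3.94 = 6,769 kWh in → × £0.136 = £920.56; + 6 × £14.96 standing = £1,010.32
Difference = |£3,514.17 − £1,010.32| = £2,503.85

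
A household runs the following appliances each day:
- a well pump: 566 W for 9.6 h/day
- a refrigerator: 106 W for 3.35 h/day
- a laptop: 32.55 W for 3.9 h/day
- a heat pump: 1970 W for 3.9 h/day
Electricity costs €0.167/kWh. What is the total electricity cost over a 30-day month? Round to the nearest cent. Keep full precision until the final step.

€68.13

well pump: 566 W × 9.6 h × 30 d = 163,008 Wh = 163 kWh
refrigerator: 106 W × 3.35 h × 30 d = 10,653 Wh = 10.65 kWh
laptop: 32.55 W × 3.9 h × 30 d = 3,808 Wh = 3.808 kWh
heat pump: 1970 W × 3.9 h × 30 d = 230,490 Wh = 230.5 kWh
Total energy = 163 + 10.65 + 3.808 + 230.5 = 408 kWh
Cost = 408 kWh × €0.167 = €68.13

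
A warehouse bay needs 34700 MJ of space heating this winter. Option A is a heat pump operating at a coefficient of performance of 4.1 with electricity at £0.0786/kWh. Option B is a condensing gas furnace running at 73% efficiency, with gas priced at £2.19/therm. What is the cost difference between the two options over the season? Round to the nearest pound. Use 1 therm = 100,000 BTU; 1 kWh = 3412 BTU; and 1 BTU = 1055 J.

Heat load = 34700 MJ = 34,700,000,000 J / 1055 = 32,890,995 BTU
Gas: input = 32,890,995 / 0.73 = 45,056,158 BTU = 450.6 therm → 450.6 × £2.19 = £986.73
Heat pump: 32,890,995 BTU / 3412 = 9,640 kWh heat; / 4.1 = 2,351 kWh in → × £0.0786 = £184.80
Difference = |£986.73 − £184.80| = £801.93 ≈ £802

£802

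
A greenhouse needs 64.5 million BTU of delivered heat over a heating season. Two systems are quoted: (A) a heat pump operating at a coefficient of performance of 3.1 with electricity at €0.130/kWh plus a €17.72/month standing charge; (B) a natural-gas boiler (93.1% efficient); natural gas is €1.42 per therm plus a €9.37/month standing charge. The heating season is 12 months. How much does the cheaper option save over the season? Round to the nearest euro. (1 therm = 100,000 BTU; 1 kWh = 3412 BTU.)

Heat load = 64.5 × 10⁶ BTU = 64,500,000 BTU
Gas: input = 64,500,000 / 0.931 = 69,280,344 BTU = 692.8 therm → 692.8 × €1.42 = €983.78; + 12 × €9.37 standing = €1,096.22
Heat pump: 64,500,000 BTU / 3412 = 18,900 kWh heat; / 3.1 = 6,098 kWh in → × €0.130 = €792.74; + 12 × €17.72 standing = €1,005.38
Difference = |€1,096.22 − €1,005.38| = €90.84 ≈ €91

€91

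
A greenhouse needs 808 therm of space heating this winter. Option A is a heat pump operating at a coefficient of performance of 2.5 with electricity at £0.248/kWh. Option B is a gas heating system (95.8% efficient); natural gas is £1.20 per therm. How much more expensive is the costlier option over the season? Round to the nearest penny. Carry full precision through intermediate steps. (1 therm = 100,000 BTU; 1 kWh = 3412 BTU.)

£1337.06

Heat load = 808 therm × 100,000 = 80,800,000 BTU
Gas: input = 80,800,000 / 0.958 = 84,342,380 BTU = 843.4 therm → 843.4 × £1.20 = £1,012.11
Heat pump: 80,800,000 BTU / 3412 = 23,680 kWh heat; / 2.5 = 9,472 kWh in → × £0.248 = £2,349.17
Difference = |£1,012.11 − £2,349.17| = £1,337.06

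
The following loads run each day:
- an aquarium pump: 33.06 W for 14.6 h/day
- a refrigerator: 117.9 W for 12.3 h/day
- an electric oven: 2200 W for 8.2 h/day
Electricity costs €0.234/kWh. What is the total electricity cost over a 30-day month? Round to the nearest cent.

aquarium pump: 33.06 W × 14.6 h × 30 d = 14,480 Wh = 14.48 kWh
refrigerator: 117.9 W × 12.3 h × 30 d = 43,505 Wh = 43.51 kWh
electric oven: 2200 W × 8.2 h × 30 d = 541,200 Wh = 541.2 kWh
Total energy = 14.48 + 43.51 + 541.2 = 599.2 kWh
Cost = 599.2 kWh × €0.234 = €140.21

€140.21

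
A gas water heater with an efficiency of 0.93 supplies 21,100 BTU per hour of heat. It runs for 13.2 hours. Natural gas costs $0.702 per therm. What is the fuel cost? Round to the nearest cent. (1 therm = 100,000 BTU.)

$2.10

Heat delivered = 21,100 BTU/h × 13.2 h = 278,520 BTU
Gas input = 278,520 / 0.93 = 299,484 BTU
= 299,484 / 100,000 = 2.995 therm
Cost = 2.995 × $0.702/therm = $2.10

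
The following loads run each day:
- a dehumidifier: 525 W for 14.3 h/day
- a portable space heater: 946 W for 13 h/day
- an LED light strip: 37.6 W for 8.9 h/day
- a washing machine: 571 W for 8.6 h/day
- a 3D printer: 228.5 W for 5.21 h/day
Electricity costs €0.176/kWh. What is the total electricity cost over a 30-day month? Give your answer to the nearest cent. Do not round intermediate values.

dehumidifier: 525 W × 14.3 h × 30 d = 225,225 Wh = 225.2 kWh
portable space heater: 946 W × 13 h × 30 d = 368,940 Wh = 368.9 kWh
LED light strip: 37.6 W × 8.9 h × 30 d = 10,039 Wh = 10.04 kWh
washing machine: 571 W × 8.6 h × 30 d = 147,318 Wh = 147.3 kWh
3D printer: 228.5 W × 5.21 h × 30 d = 35,715 Wh = 35.71 kWh
Total energy = 225.2 + 368.9 + 10.04 + 147.3 + 35.71 = 787.2 kWh
Cost = 787.2 kWh × €0.176 = €138.55

€138.55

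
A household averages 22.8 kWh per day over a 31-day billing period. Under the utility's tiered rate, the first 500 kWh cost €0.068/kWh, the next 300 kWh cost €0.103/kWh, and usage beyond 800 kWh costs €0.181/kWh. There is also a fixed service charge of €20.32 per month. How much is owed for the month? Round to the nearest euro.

Usage = 22.8 kWh/day × 31 days = 706.8 kWh
First 500 kWh × €0.068 = €34.00
Next 206.8 kWh × €0.103 = €21.30
Remaining tier: 0 kWh (not reached)
Energy charge = €55.30; + service €20.32 = €75.62 ≈ €76

€76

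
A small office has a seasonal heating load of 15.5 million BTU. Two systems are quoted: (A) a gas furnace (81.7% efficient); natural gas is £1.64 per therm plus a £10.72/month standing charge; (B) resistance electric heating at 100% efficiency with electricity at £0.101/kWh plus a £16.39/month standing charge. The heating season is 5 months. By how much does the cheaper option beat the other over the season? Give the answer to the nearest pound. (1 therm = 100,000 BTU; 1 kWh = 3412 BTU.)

£176

Heat load = 15.5 × 10⁶ BTU = 15,500,000 BTU
Gas: input = 15,500,000 / 0.817 = 18,971,848 BTU = 189.7 therm → 189.7 × £1.64 = £311.14; + 5 × £10.72 standing = £364.74
Electric: 15,500,000 BTU / 3412 = 4,543 kWh → × £0.101 = £458.82; + 5 × £16.39 standing = £540.77
Difference = |£364.74 − £540.77| = £176.03 ≈ £176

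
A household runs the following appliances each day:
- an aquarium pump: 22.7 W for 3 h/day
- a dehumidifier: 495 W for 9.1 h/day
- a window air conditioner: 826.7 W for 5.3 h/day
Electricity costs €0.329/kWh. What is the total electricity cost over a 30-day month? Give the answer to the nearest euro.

aquarium pump: 22.7 W × 3 h × 30 d = 2,043 Wh = 2.043 kWh
dehumidifier: 495 W × 9.1 h × 30 d = 135,135 Wh = 135.1 kWh
window air conditioner: 826.7 W × 5.3 h × 30 d = 131,445 Wh = 131.4 kWh
Total energy = 2.043 + 135.1 + 131.4 = 268.6 kWh
Cost = 268.6 kWh × €0.329 = €88.38 ≈ €88

€88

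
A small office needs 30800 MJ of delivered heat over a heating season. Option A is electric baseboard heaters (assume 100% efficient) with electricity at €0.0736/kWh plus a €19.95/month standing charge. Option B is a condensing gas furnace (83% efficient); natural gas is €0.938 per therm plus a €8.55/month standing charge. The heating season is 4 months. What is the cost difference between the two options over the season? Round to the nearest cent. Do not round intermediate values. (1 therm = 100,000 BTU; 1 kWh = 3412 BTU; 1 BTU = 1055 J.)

Heat load = 30800 MJ = 30,800,000,000 J / 1055 = 29,194,313 BTU
Gas: input = 29,194,313 / 0.83 = 35,173,871 BTU = 351.7 therm → 351.7 × €0.938 = €329.93; + 4 × €8.55 standing = €364.13
Electric: 29,194,313 BTU / 3412 = 8,556 kWh → × €0.0736 = €629.75; + 4 × €19.95 standing = €709.55
Difference = |€364.13 − €709.55| = €345.42

€345.42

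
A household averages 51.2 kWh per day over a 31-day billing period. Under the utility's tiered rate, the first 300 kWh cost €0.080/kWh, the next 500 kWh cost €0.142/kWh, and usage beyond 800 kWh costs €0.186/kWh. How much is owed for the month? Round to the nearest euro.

Usage = 51.2 kWh/day × 31 days = 1587.2 kWh
First 300 kWh × €0.080 = €24.00
Next 500 kWh × €0.142 = €71.00
Remaining 787.2 kWh × €0.186 = €146.42
Total = €241.42 ≈ €241

€241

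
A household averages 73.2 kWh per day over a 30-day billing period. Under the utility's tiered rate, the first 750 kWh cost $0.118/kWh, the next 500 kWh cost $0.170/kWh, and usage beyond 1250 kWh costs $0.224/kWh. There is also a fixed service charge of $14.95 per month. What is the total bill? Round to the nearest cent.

$400.35

Usage = 73.2 kWh/day × 30 days = 2196 kWh
First 750 kWh × $0.118 = $88.50
Next 500 kWh × $0.170 = $85.00
Remaining 946 kWh × $0.224 = $211.90
Energy charge = $385.40; + service $14.95 = $400.35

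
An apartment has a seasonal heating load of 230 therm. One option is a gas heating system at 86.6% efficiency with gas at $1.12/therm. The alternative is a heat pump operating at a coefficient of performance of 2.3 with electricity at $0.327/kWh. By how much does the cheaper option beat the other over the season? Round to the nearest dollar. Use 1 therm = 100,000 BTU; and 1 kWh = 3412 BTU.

Heat load = 230 therm × 100,000 = 23,000,000 BTU
Gas: input = 23,000,000 / 0.866 = 26,558,891 BTU = 265.6 therm → 265.6 × $1.12 = $297.46
Heat pump: 23,000,000 BTU / 3412 = 6,741 kWh heat; / 2.3 = 2,931 kWh in → × $0.327 = $958.38
Difference = |$297.46 − $958.38| = $660.92 ≈ $661

$661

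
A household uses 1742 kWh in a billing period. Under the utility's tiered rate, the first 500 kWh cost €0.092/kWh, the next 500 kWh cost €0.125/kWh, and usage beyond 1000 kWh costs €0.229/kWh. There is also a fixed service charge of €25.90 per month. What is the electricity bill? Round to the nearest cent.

First 500 kWh × €0.092 = €46.00
Next 500 kWh × €0.125 = €62.50
Remaining 742 kWh × €0.229 = €169.92
Energy charge = €278.42; + service €25.90 = €304.32

€304.32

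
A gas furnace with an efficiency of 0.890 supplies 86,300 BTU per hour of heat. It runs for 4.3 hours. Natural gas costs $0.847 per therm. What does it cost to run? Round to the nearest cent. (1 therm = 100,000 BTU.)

Heat delivered = 86,300 BTU/h × 4.3 h = 371,090 BTU
Gas input = 371,090 / 0.890 = 416,955 BTU
= 416,955 / 100,000 = 4.17 therm
Cost = 4.17 × $0.847/therm = $3.53

$3.53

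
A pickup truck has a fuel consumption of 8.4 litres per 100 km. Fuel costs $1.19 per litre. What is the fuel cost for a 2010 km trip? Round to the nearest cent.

$200.92

Fuel = 8.4 L/100 km × 2010 km / 100 = 168.8 L
Cost = 168.8 L × $1.19/L = $200.92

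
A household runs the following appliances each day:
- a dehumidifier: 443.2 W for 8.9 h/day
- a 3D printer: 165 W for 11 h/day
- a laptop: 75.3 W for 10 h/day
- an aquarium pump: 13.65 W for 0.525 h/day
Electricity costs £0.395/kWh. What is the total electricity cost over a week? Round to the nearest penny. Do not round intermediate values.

dehumidifier: 443.2 W × 8.9 h × 7 d = 27,611 Wh = 27.61 kWh
3D printer: 165 W × 11 h × 7 d = 12,705 Wh = 12.71 kWh
laptop: 75.3 W × 10 h × 7 d = 5,271 Wh = 5.271 kWh
aquarium pump: 13.65 W × 0.525 h × 7 d = 50 Wh = 0.05016 kWh
Total energy = 27.61 + 12.71 + 5.271 + 0.05016 = 45.64 kWh
Cost = 45.64 kWh × £0.395 = £18.03

£18.03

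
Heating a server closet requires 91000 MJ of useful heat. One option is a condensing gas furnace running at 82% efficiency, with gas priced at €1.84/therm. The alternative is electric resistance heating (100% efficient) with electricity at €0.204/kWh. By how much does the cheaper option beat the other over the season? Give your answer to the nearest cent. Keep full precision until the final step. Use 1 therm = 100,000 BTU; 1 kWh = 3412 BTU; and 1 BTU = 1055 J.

€3221.65

Heat load = 91000 MJ = 91,000,000,000 J / 1055 = 86,255,924 BTU
Gas: input = 86,255,924 / 0.82 = 105,190,151 BTU = 1,052 therm → 1,052 × €1.84 = €1,935.50
Electric: 86,255,924 BTU / 3412 = 25,280 kWh → × €0.204 = €5,157.15
Difference = |€1,935.50 − €5,157.15| = €3,221.65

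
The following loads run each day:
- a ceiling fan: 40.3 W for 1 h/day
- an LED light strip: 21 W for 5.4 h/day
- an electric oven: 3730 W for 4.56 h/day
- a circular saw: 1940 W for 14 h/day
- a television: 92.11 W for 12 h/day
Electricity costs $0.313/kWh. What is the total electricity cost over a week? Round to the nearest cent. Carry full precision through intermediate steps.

$99.53

ceiling fan: 40.3 W × 1 h × 7 d = 282 Wh = 0.2821 kWh
LED light strip: 21 W × 5.4 h × 7 d = 794 Wh = 0.7938 kWh
electric oven: 3730 W × 4.56 h × 7 d = 119,062 Wh = 119.1 kWh
circular saw: 1940 W × 14 h × 7 d = 190,120 Wh = 190.1 kWh
television: 92.11 W × 12 h × 7 d = 7,737 Wh = 7.737 kWh
Total energy = 0.2821 + 0.7938 + 119.1 + 190.1 + 7.737 = 318 kWh
Cost = 318 kWh × $0.313 = $99.53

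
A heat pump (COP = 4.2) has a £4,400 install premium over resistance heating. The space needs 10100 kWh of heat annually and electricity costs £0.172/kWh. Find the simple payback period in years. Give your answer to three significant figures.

Resistance: 10100 kWh × £0.172 = £1,737.20/yr
Heat pump: 10100 / 4.2 = 2405 kWh in → × £0.172 = £413.62/yr
Annual savings = £1,323.58
Payback = £4,400 / £1,323.58 = 3.32 years

3.32 years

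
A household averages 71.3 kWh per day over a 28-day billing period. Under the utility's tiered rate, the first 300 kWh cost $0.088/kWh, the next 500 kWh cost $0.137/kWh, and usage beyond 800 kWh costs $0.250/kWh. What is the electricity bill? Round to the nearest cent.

Usage = 71.3 kWh/day × 28 days = 1996.4 kWh
First 300 kWh × $0.088 = $26.40
Next 500 kWh × $0.137 = $68.50
Remaining 1196.4 kWh × $0.250 = $299.10
Total = $394.00

$394.00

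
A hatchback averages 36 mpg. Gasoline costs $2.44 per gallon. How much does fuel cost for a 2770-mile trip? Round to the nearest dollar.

$188

Fuel = 2770 mi / 36 mpg = 76.94 gal
Cost = 76.94 gal × $2.44/gal = $187.74 ≈ $188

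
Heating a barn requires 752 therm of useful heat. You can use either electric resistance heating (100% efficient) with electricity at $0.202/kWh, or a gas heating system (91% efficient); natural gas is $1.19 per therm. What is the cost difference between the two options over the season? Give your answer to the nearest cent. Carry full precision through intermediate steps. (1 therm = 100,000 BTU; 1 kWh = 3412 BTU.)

$3468.67

Heat load = 752 therm × 100,000 = 75,200,000 BTU
Gas: input = 75,200,000 / 0.91 = 82,637,363 BTU = 826.4 therm → 826.4 × $1.19 = $983.38
Electric: 75,200,000 BTU / 3412 = 22,040 kWh → × $0.202 = $4,452.05
Difference = |$983.38 − $4,452.05| = $3,468.67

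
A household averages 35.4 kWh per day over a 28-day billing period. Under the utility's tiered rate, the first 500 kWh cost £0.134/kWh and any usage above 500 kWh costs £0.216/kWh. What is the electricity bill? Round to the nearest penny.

Usage = 35.4 kWh/day × 28 days = 991.2 kWh
First 500 kWh × £0.134 = £67.00
Remaining 491.2 kWh × £0.216 = £106.10
Total = £173.10

£173.10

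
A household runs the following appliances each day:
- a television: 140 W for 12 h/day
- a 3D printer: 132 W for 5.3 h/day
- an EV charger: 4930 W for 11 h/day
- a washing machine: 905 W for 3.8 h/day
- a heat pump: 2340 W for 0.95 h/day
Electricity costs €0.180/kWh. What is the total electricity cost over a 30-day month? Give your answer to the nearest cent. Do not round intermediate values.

€336.27

television: 140 W × 12 h × 30 d = 50,400 Wh = 50.4 kWh
3D printer: 132 W × 5.3 h × 30 d = 20,988 Wh = 20.99 kWh
EV charger: 4930 W × 11 h × 30 d = 1,626,900 Wh = 1,627 kWh
washing machine: 905 W × 3.8 h × 30 d = 103,170 Wh = 103.2 kWh
heat pump: 2340 W × 0.95 h × 30 d = 66,690 Wh = 66.69 kWh
Total energy = 50.4 + 20.99 + 1,627 + 103.2 + 66.69 = 1,868 kWh
Cost = 1,868 kWh × €0.180 = €336.27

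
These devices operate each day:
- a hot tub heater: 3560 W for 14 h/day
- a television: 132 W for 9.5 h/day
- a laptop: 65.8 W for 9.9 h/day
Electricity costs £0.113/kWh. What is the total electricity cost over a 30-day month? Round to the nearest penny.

hot tub heater: 3560 W × 14 h × 30 d = 1,495,200 Wh = 1,495 kWh
television: 132 W × 9.5 h × 30 d = 37,620 Wh = 37.62 kWh
laptop: 65.8 W × 9.9 h × 30 d = 19,543 Wh = 19.54 kWh
Total energy = 1,495 + 37.62 + 19.54 = 1,552 kWh
Cost = 1,552 kWh × £0.113 = £175.42

£175.42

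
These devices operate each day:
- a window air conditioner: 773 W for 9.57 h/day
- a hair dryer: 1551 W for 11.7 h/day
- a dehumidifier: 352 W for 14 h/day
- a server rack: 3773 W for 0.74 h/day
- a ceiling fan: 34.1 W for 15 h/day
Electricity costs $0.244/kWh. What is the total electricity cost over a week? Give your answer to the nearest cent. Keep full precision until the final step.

$57.69

window air conditioner: 773 W × 9.57 h × 7 d = 51,783 Wh = 51.78 kWh
hair dryer: 1551 W × 11.7 h × 7 d = 127,027 Wh = 127 kWh
dehumidifier: 352 W × 14 h × 7 d = 34,496 Wh = 34.5 kWh
server rack: 3773 W × 0.74 h × 7 d = 19,544 Wh = 19.54 kWh
ceiling fan: 34.1 W × 15 h × 7 d = 3,580 Wh = 3.58 kWh
Total energy = 51.78 + 127 + 34.5 + 19.54 + 3.58 = 236.4 kWh
Cost = 236.4 kWh × $0.244 = $57.69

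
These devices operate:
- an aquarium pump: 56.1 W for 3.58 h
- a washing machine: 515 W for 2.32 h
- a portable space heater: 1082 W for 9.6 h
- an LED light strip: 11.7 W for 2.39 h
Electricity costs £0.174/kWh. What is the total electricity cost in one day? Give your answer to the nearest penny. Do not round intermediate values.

aquarium pump: 56.1 W × 3.58 h = 201 Wh = 0.2008 kWh
washing machine: 515 W × 2.32 h = 1,195 Wh = 1.195 kWh
portable space heater: 1082 W × 9.6 h = 10,387 Wh = 10.39 kWh
LED light strip: 11.7 W × 2.39 h = 28 Wh = 0.02796 kWh
Total energy = 0.2008 + 1.195 + 10.39 + 0.02796 = 11.81 kWh
Cost = 11.81 kWh × £0.174 = £2.06

£2.06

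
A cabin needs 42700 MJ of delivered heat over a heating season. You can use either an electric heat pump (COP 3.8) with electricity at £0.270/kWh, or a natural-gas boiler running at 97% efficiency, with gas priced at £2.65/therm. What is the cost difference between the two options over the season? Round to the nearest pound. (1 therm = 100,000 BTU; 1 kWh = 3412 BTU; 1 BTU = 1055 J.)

Heat load = 42700 MJ = 42,700,000,000 J / 1055 = 40,473,934 BTU
Gas: input = 40,473,934 / 0.97 = 41,725,705 BTU = 417.3 therm → 417.3 × £2.65 = £1,105.73
Heat pump: 40,473,934 BTU / 3412 = 11,860 kWh heat; / 3.8 = 3,122 kWh in → × £0.270 = £842.84
Difference = |£1,105.73 − £842.84| = £262.89 ≈ £263

£263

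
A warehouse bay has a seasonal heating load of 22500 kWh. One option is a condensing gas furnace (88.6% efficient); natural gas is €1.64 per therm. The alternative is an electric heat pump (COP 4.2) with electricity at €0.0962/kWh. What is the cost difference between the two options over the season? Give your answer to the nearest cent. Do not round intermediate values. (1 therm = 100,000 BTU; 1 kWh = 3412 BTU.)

€905.67

Heat load = 22500 kWh × 3412 = 76,770,000 BTU
Gas: input = 76,770,000 / 0.886 = 86,647,856 BTU = 866.5 therm → 866.5 × €1.64 = €1,421.02
Heat pump: 76,770,000 BTU / 3412 = 22,500 kWh heat; / 4.2 = 5,357 kWh in → × €0.0962 = €515.36
Difference = |€1,421.02 − €515.36| = €905.67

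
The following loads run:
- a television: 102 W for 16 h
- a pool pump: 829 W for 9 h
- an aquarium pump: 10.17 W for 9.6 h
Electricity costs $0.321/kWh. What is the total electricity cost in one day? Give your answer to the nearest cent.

television: 102 W × 16 h = 1,632 Wh = 1.632 kWh
pool pump: 829 W × 9 h = 7,461 Wh = 7.461 kWh
aquarium pump: 10.17 W × 9.6 h = 98 Wh = 0.09763 kWh
Total energy = 1.632 + 7.461 + 0.09763 = 9.191 kWh
Cost = 9.191 kWh × $0.321 = $2.95

$2.95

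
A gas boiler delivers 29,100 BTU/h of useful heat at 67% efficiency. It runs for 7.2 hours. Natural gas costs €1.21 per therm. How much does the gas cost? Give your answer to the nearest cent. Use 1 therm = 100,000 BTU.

Heat delivered = 29,100 BTU/h × 7.2 h = 209,520 BTU
Gas input = 209,520 / 0.67 = 312,716 BTU
= 312,716 / 100,000 = 3.127 therm
Cost = 3.127 × €1.21/therm = €3.78

€3.78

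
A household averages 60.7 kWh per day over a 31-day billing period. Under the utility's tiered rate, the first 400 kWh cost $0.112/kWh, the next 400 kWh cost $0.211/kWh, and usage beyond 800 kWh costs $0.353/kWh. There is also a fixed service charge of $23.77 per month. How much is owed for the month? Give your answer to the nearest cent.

Usage = 60.7 kWh/day × 31 days = 1881.7 kWh
First 400 kWh × $0.112 = $44.80
Next 400 kWh × $0.211 = $84.40
Remaining 1081.7 kWh × $0.353 = $381.84
Energy charge = $511.04; + service $23.77 = $534.81

$534.81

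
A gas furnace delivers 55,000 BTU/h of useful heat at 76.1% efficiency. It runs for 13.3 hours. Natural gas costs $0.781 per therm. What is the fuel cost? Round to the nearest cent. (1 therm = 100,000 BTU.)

$7.51

Heat delivered = 55,000 BTU/h × 13.3 h = 731,500 BTU
Gas input = 731,500 / 0.761 = 961,235 BTU
= 961,235 / 100,000 = 9.612 therm
Cost = 9.612 × $0.781/therm = $7.51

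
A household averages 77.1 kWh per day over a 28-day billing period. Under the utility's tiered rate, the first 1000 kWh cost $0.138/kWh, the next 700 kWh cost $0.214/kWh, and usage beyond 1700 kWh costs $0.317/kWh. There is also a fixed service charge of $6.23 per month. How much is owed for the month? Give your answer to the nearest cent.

$439.47

Usage = 77.1 kWh/day × 28 days = 2158.8 kWh
First 1000 kWh × $0.138 = $138.00
Next 700 kWh × $0.214 = $149.80
Remaining 458.8 kWh × $0.317 = $145.44
Energy charge = $433.24; + service $6.23 = $439.47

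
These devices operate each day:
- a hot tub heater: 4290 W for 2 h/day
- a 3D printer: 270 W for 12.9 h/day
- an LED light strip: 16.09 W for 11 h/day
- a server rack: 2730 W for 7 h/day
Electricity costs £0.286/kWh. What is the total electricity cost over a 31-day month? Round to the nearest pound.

hot tub heater: 4290 W × 2 h × 31 d = 265,980 Wh = 266 kWh
3D printer: 270 W × 12.9 h × 31 d = 107,973 Wh = 108 kWh
LED light strip: 16.09 W × 11 h × 31 d = 5,487 Wh = 5.487 kWh
server rack: 2730 W × 7 h × 31 d = 592,410 Wh = 592.4 kWh
Total energy = 266 + 108 + 5.487 + 592.4 = 971.8 kWh
Cost = 971.8 kWh × £0.286 = £277.95 ≈ £278

£278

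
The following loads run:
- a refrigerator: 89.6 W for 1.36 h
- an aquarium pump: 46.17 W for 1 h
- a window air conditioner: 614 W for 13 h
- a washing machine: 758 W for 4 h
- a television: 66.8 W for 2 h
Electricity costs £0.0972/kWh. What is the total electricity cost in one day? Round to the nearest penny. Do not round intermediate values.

refrigerator: 89.6 W × 1.36 h = 122 Wh = 0.1219 kWh
aquarium pump: 46.17 W × 1 h = 46 Wh = 0.04617 kWh
window air conditioner: 614 W × 13 h = 7,982 Wh = 7.982 kWh
washing machine: 758 W × 4 h = 3,032 Wh = 3.032 kWh
television: 66.8 W × 2 h = 134 Wh = 0.1336 kWh
Total energy = 0.1219 + 0.04617 + 7.982 + 3.032 + 0.1336 = 11.32 kWh
Cost = 11.32 kWh × £0.0972 = £1.10

£1.10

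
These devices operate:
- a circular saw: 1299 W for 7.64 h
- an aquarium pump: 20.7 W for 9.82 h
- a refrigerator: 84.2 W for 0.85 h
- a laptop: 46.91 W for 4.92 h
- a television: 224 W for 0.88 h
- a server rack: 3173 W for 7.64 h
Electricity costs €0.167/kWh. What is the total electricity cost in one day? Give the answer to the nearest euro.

circular saw: 1299 W × 7.64 h = 9,924 Wh = 9.924 kWh
aquarium pump: 20.7 W × 9.82 h = 203 Wh = 0.2033 kWh
refrigerator: 84.2 W × 0.85 h = 72 Wh = 0.07157 kWh
laptop: 46.91 W × 4.92 h = 231 Wh = 0.2308 kWh
television: 224 W × 0.88 h = 197 Wh = 0.1971 kWh
server rack: 3173 W × 7.64 h = 24,242 Wh = 24.24 kWh
Total energy = 9.924 + 0.2033 + 0.07157 + 0.2308 + 0.1971 + 24.24 = 34.87 kWh
Cost = 34.87 kWh × €0.167 = €5.82 ≈ €6

€6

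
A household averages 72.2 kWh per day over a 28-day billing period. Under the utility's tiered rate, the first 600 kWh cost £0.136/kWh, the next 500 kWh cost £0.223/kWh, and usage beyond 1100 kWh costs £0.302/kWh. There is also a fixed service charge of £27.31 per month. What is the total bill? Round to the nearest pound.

Usage = 72.2 kWh/day × 28 days = 2021.6 kWh
First 600 kWh × £0.136 = £81.60
Next 500 kWh × £0.223 = £111.50
Remaining 921.6 kWh × £0.302 = £278.32
Energy charge = £471.42; + service £27.31 = £498.73 ≈ £499

£499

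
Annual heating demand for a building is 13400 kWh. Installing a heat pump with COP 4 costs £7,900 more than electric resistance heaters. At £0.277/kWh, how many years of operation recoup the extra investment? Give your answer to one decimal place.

Resistance: 13400 kWh × £0.277 = £3,711.80/yr
Heat pump: 13400 / 4 = 3350 kWh in → × £0.277 = £927.95/yr
Annual savings = £2,783.85
Payback = £7,900 / £2,783.85 = 2.84 years

2.8 years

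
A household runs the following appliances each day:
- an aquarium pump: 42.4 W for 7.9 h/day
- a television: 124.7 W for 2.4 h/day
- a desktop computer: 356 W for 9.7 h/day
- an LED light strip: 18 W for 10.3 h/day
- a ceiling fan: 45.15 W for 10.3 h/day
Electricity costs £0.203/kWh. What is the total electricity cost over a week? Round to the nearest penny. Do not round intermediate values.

£6.73

aquarium pump: 42.4 W × 7.9 h × 7 d = 2,345 Wh = 2.345 kWh
television: 124.7 W × 2.4 h × 7 d = 2,095 Wh = 2.095 kWh
desktop computer: 356 W × 9.7 h × 7 d = 24,172 Wh = 24.17 kWh
LED light strip: 18 W × 10.3 h × 7 d = 1,298 Wh = 1.298 kWh
ceiling fan: 45.15 W × 10.3 h × 7 d = 3,255 Wh = 3.255 kWh
Total energy = 2.345 + 2.095 + 24.17 + 1.298 + 3.255 = 33.17 kWh
Cost = 33.17 kWh × £0.203 = £6.73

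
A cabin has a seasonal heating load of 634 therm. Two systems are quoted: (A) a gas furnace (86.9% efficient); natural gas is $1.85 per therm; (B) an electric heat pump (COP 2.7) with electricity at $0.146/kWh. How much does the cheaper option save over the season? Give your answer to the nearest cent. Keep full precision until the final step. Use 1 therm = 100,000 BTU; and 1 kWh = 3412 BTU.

$344.94

Heat load = 634 therm × 100,000 = 63,400,000 BTU
Gas: input = 63,400,000 / 0.869 = 72,957,422 BTU = 729.6 therm → 729.6 × $1.85 = $1,349.71
Heat pump: 63,400,000 BTU / 3412 = 18,580 kWh heat; / 2.7 = 6,882 kWh in → × $0.146 = $1,004.78
Difference = |$1,349.71 − $1,004.78| = $344.94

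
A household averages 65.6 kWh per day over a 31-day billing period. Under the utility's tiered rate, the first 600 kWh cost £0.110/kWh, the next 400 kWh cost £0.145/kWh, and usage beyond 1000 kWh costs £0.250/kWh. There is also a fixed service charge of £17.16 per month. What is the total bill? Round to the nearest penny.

Usage = 65.6 kWh/day × 31 days = 2033.6 kWh
First 600 kWh × £0.110 = £66.00
Next 400 kWh × £0.145 = £58.00
Remaining 1033.6 kWh × £0.250 = £258.40
Energy charge = £382.40; + service £17.16 = £399.56

£399.56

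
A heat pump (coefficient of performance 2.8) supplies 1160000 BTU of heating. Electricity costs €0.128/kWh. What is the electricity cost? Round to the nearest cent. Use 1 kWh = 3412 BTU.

€15.54

Heat delivered = 1,160,000 BTU / 3412 = 340 kWh
Electrical input = 340 kWh / 2.8 = 121.4 kWh
Cost = 121.4 × €0.128/kWh = €15.54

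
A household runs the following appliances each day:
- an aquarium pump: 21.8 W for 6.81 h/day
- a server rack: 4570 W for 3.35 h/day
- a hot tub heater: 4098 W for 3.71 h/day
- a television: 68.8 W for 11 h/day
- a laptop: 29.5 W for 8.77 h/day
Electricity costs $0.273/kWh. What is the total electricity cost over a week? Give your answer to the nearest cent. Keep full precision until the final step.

$60.53

aquarium pump: 21.8 W × 6.81 h × 7 d = 1,039 Wh = 1.039 kWh
server rack: 4570 W × 3.35 h × 7 d = 107,166 Wh = 107.2 kWh
hot tub heater: 4098 W × 3.71 h × 7 d = 106,425 Wh = 106.4 kWh
television: 68.8 W × 11 h × 7 d = 5,298 Wh = 5.298 kWh
laptop: 29.5 W × 8.77 h × 7 d = 1,811 Wh = 1.811 kWh
Total energy = 1.039 + 107.2 + 106.4 + 5.298 + 1.811 = 221.7 kWh
Cost = 221.7 kWh × $0.273 = $60.53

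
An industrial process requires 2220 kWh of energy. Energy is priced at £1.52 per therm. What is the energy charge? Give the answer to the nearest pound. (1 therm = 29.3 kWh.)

2220 kWh × (0.03413 therm/kWh) = 75.77 therm
Cost = 75.77 therm × £1.52/therm = £115.17 ≈ £115

£115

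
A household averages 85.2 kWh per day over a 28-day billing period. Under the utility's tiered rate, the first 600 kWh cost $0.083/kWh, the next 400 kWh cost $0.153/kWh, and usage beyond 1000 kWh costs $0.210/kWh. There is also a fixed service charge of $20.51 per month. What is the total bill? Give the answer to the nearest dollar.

Usage = 85.2 kWh/day × 28 days = 2385.6 kWh
First 600 kWh × $0.083 = $49.80
Next 400 kWh × $0.153 = $61.20
Remaining 1385.6 kWh × $0.210 = $290.98
Energy charge = $401.98; + service $20.51 = $422.49 ≈ $422

$422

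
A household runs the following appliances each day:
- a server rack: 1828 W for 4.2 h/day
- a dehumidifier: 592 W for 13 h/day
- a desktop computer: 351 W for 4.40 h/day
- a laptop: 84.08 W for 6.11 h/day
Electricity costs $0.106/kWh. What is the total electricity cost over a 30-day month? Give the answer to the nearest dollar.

$55

server rack: 1828 W × 4.2 h × 30 d = 230,328 Wh = 230.3 kWh
dehumidifier: 592 W × 13 h × 30 d = 230,880 Wh = 230.9 kWh
desktop computer: 351 W × 4.40 h × 30 d = 46,332 Wh = 46.33 kWh
laptop: 84.08 W × 6.11 h × 30 d = 15,412 Wh = 15.41 kWh
Total energy = 230.3 + 230.9 + 46.33 + 15.41 = 523 kWh
Cost = 523 kWh × $0.106 = $55.43 ≈ $55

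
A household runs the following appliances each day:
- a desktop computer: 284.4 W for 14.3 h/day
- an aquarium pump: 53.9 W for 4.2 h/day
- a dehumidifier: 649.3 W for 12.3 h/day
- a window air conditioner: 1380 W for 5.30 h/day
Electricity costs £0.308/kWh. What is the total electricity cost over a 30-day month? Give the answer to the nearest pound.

£181

desktop computer: 284.4 W × 14.3 h × 30 d = 122,008 Wh = 122 kWh
aquarium pump: 53.9 W × 4.2 h × 30 d = 6,791 Wh = 6.791 kWh
dehumidifier: 649.3 W × 12.3 h × 30 d = 239,592 Wh = 239.6 kWh
window air conditioner: 1380 W × 5.30 h × 30 d = 219,420 Wh = 219.4 kWh
Total energy = 122 + 6.791 + 239.6 + 219.4 = 587.8 kWh
Cost = 587.8 kWh × £0.308 = £181.05 ≈ £181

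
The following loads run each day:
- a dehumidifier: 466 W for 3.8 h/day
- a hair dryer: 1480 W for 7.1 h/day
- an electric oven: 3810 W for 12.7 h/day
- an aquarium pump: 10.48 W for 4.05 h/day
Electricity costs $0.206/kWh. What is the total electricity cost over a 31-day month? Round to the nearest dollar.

$388

dehumidifier: 466 W × 3.8 h × 31 d = 54,895 Wh = 54.89 kWh
hair dryer: 1480 W × 7.1 h × 31 d = 325,748 Wh = 325.7 kWh
electric oven: 3810 W × 12.7 h × 31 d = 1,499,997 Wh = 1,500 kWh
aquarium pump: 10.48 W × 4.05 h × 31 d = 1,316 Wh = 1.316 kWh
Total energy = 54.89 + 325.7 + 1,500 + 1.316 = 1,882 kWh
Cost = 1,882 kWh × $0.206 = $387.68 ≈ $388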